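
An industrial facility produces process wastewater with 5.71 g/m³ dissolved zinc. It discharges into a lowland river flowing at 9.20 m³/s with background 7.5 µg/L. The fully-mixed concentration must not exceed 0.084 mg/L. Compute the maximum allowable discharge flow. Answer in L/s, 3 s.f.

7.5 µg/L = 0.0075 mg/L.
Mass balance at complete mixing: C_std·(Q_w + Q_r) = Q_w·C_e + Q_r·C_b.
Rearranging, Q_w = Q_r·(C_std − C_b)/(C_e − C_std) = 9.20·(0.084 − 0.0075) / (5.71 − 0.084) = 0.1251 m³/s.
= 125.1 L/s.

125 L/s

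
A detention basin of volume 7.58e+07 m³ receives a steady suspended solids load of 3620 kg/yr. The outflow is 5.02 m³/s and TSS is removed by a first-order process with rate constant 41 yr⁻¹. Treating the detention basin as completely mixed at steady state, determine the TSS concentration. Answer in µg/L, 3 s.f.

Outflow Q = 5.02 m³/s × 3.156e+07 s/yr = 1.584e+08 m³/yr.
Steady-state CSTR mass balance: W = Q·C + k·V·C, so C = W/(Q + kV).
Q + kV = 1.584e+08 + 41·7.58e+07 = 3.266e+09 m³/yr.
C = 3620/3.266e+09 = 1.108e-06 kg/m³ = 0.001108 mg/L = 1.108 µg/L.

1.11 µg/L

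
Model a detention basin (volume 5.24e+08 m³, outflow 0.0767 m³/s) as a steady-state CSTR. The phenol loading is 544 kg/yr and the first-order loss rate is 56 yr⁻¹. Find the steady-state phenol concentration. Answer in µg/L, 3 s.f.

Outflow Q = 0.0767 m³/s × 3.156e+07 s/yr = 2.42e+06 m³/yr.
Steady-state CSTR mass balance: W = Q·C + k·V·C, so C = W/(Q + kV).
Q + kV = 2.42e+06 + 56·5.24e+08 = 2.935e+10 m³/yr.
C = 544/2.935e+10 = 1.854e-08 kg/m³ = 1.854e-05 mg/L = 0.01854 µg/L.

0.0185 µg/L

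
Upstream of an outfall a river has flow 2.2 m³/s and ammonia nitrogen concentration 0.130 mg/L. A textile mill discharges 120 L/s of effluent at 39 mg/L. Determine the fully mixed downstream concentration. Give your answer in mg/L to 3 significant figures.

120 L/s = 0.12 m³/s.
Conservation of mass across the mixing zone: C = (0.12·39 + 2.2·0.13) / (0.12 + 2.2) = 4.966/2.32 = 2.141 mg/L.

2.14 mg/L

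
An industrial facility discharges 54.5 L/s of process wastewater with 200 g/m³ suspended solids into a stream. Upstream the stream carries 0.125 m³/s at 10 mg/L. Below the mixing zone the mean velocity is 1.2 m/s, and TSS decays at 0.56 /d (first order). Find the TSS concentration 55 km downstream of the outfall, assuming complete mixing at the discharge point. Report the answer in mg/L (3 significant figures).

54.5 L/s = 0.0545 m³/s.
After complete mixing, C₀ = (0.0545·200 + 0.125·10) / 0.1795 = 67.69 mg/L.
Travel time t = 5.5e+04 m / 1.2 m/s = 4.583e+04 s = 0.5305 d.
C = 67.69·exp(−0.56·0.5305) = 67.69·0.743 = 50.29 mg/L.

50.3 mg/L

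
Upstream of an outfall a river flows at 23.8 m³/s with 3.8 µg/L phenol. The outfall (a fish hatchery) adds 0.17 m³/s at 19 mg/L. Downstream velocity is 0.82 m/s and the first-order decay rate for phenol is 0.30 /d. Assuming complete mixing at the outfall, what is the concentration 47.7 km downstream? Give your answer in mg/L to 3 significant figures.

0.113 mg/L

3.8 µg/L = 0.0038 mg/L.
After complete mixing, C₀ = (0.17·19 + 23.8·0.0038) / 23.97 = 0.1385 mg/L.
Travel time t = 4.77e+04 m / 0.82 m/s = 5.817e+04 s = 0.6733 d.
C = 0.1385·exp(−0.30·0.6733) = 0.1385·0.8171 = 0.1132 mg/L.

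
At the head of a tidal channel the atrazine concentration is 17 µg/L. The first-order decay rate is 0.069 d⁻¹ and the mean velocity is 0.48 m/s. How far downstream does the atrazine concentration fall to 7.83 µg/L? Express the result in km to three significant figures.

From C = C₀·e^(−kt), t = ln(C₀/C)/k = ln(17/7.83)/0.069 = 0.7753/0.069 = 11.24 d.
Distance = v·t = 0.48 m/s × 9.707e+05 s = 4.66e+05 m = 466 km.

466 km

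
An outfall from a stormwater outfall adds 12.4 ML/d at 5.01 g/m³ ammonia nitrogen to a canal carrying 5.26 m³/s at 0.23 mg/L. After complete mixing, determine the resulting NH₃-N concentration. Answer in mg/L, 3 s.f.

12.4 ML/d = 0.1435 m³/s.
Conservation of mass across the mixing zone: C = (0.1435·5.01 + 5.26·0.23) / (0.1435 + 5.26) = 1.929/5.404 = 0.357 mg/L.

0.357 mg/L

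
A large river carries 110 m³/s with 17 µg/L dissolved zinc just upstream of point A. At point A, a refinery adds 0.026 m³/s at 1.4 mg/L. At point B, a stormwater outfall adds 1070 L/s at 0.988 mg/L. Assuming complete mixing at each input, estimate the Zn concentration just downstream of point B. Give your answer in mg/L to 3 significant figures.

0.0267 mg/L

17 µg/L = 0.017 mg/L.
After input A: C = (110·0.017 + 0.026·1.4) / 110 = 0.01733 mg/L.
1070 L/s = 1.07 m³/s.
After input B: C = (110·0.01733 + 1.07·0.988) / 111.1 = 0.02668 mg/L.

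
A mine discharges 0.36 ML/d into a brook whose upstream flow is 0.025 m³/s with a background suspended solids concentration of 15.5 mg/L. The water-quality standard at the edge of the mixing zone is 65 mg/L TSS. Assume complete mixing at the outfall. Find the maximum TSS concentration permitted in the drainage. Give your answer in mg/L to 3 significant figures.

0.36 ML/d = 0.004167 m³/s.
Mass balance: 65·0.02917 = 0.004167·Cₑ + 0.025·15.5.
Cₑ = (1.896 − 0.3875) / 0.004167 = 362 mg/L.

362 mg/L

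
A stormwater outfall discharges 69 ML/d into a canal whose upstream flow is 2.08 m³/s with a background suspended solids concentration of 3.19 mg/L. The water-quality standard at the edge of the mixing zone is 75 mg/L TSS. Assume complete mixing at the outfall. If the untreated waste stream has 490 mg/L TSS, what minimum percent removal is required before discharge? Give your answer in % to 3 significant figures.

69 ML/d = 0.7986 m³/s.
Mass balance: 75·2.879 = 0.7986·Cₑ + 2.08·3.19.
Cₑ = (215.9 − 6.635) / 0.7986 = 262 mg/L.
Required removal = 1 − 262/490 = 46.52 %.

46.5 %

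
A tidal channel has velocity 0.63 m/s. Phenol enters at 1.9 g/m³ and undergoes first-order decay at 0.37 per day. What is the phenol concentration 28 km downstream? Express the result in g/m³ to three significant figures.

1.57 g/m³

Travel time t = 28 km / 0.63 m/s = 2.8e+04/0.63 = 4.444e+04 s = 0.5144 d.
First-order decay: C = 1.9·exp(−0.37·0.5144) = 1.9·0.8267 = 1.571 g/m³.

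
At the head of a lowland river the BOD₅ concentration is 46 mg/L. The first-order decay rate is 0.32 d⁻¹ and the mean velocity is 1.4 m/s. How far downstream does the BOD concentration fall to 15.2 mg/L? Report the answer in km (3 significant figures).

From C = C₀·e^(−kt), t = ln(C₀/C)/k = ln(46/15.2)/0.32 = 1.107/0.32 = 3.46 d.
Distance = v·t = 1.4 m/s × 2.99e+05 s = 4.186e+05 m = 418.6 km.

419 km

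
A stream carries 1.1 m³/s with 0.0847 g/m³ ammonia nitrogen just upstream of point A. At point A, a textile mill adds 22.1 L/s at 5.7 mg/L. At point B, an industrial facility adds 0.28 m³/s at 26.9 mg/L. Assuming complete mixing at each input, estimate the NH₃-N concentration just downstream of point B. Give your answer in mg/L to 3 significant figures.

22.1 L/s = 0.0221 m³/s.
After input A: C = (1.1·0.0847 + 0.0221·5.7) / 1.122 = 0.1953 mg/L.
After input B: C = (1.122·0.1953 + 0.28·26.9) / 1.402 = 5.528 mg/L.

5.53 mg/L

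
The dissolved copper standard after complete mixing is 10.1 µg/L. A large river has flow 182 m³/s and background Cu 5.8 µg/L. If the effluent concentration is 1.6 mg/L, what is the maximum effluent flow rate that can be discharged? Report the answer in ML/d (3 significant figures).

5.8 µg/L = 0.0058 mg/L.
10.1 µg/L = 0.0101 mg/L.
Mass balance at complete mixing: C_std·(Q_w + Q_r) = Q_w·C_e + Q_r·C_b.
Rearranging, Q_w = Q_r·(C_std − C_b)/(C_e − C_std) = 182·(0.0101 − 0.0058) / (1.6 − 0.0101) = 0.4922 m³/s.
= 42.53 ML/d.

42.5 ML/d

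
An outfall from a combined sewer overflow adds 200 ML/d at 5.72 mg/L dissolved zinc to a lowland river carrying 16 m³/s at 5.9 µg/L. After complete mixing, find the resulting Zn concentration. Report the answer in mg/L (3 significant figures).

0.728 mg/L

200 ML/d = 2.315 m³/s.
5.9 µg/L = 0.0059 mg/L.
Flow-weighted mixing gives C = (2.315·5.72 + 16·0.0059) / (2.315 + 16) = 13.34/18.31 = 0.7281 mg/L.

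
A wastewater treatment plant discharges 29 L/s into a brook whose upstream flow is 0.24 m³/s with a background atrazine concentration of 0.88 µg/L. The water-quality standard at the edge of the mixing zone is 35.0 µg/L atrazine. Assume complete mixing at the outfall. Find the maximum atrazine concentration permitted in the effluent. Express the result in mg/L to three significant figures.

0.317 mg/L

29 L/s = 0.029 m³/s.
0.88 µg/L = 0.00088 mg/L.
35.0 µg/L = 0.035 mg/L.
Mass balance: 0.035·0.269 = 0.029·Cₑ + 0.24·0.00088.
Cₑ = (0.009415 − 0.0002112) / 0.029 = 0.3174 mg/L.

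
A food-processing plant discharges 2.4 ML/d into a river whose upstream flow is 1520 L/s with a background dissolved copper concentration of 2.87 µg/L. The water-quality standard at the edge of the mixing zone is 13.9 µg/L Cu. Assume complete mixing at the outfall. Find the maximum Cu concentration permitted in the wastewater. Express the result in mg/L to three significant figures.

0.617 mg/L

2.4 ML/d = 0.02778 m³/s.
1520 L/s = 1.52 m³/s.
2.87 µg/L = 0.00287 mg/L.
13.9 µg/L = 0.0139 mg/L.
Mass balance: 0.0139·1.548 = 0.02778·Cₑ + 1.52·0.00287.
Cₑ = (0.02151 − 0.004362) / 0.02778 = 0.6175 mg/L.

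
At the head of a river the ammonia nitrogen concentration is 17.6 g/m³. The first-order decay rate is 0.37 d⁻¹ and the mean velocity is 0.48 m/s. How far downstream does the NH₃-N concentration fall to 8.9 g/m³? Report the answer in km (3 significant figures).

76.4 km

From C = C₀·e^(−kt), t = ln(C₀/C)/k = ln(17.6/8.9)/0.37 = 0.6818/0.37 = 1.843 d.
Distance = v·t = 0.48 m/s × 1.592e+05 s = 7.643e+04 m = 76.43 km.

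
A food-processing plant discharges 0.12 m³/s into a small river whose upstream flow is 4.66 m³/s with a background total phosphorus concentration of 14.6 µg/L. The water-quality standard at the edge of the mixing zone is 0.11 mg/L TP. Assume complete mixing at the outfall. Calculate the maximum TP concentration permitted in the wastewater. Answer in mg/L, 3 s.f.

14.6 µg/L = 0.0146 mg/L.
Mass balance: 0.11·4.78 = 0.12·Cₑ + 4.66·0.0146.
Cₑ = (0.5258 − 0.06804) / 0.12 = 3.815 mg/L.

3.81 mg/L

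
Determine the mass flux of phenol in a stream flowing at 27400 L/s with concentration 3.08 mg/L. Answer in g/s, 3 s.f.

84.4 g/s

27400 L/s = 27.4 m³/s.
Mass flux = Q·C = 27.4 m³/s × 3.08 g/m³ = 84.39 g/s.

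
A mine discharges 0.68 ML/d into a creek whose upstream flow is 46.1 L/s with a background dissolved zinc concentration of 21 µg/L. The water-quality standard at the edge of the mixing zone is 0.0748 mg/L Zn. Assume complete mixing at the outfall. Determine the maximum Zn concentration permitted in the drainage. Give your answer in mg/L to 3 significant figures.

0.68 ML/d = 0.00787 m³/s.
46.1 L/s = 0.0461 m³/s.
21 µg/L = 0.021 mg/L.
Mass balance: 0.0748·0.05397 = 0.00787·Cₑ + 0.0461·0.021.
Cₑ = (0.004037 − 0.0009681) / 0.00787 = 0.3899 mg/L.

0.390 mg/L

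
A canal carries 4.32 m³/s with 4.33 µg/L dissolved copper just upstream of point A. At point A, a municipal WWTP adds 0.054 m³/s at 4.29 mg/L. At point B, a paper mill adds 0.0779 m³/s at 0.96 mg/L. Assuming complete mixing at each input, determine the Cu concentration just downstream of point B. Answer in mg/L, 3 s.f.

4.33 µg/L = 0.00433 mg/L.
After input A: C = (4.32·0.00433 + 0.054·4.29) / 4.374 = 0.05724 mg/L.
After input B: C = (4.374·0.05724 + 0.0779·0.96) / 4.452 = 0.07304 mg/L.

0.0730 mg/L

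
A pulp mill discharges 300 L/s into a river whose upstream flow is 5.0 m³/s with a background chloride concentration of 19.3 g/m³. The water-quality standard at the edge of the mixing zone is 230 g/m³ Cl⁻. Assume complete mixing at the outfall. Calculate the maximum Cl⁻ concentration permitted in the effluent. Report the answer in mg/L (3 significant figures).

3740 mg/L

300 L/s = 0.3 m³/s.
Mass balance: 230·5.3 = 0.3·Cₑ + 5·19.3.
Cₑ = (1219 − 96.5) / 0.3 = 3742 mg/L.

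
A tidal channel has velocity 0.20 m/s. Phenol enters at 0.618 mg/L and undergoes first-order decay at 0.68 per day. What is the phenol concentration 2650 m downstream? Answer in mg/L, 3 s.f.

0.557 mg/L

Travel time t = 2650 m / 0.20 m/s = 2650/0.20 = 1.325e+04 s = 0.1534 d.
First-order decay: C = 0.618·exp(−0.68·0.1534) = 0.618·0.901 = 0.5568 mg/L.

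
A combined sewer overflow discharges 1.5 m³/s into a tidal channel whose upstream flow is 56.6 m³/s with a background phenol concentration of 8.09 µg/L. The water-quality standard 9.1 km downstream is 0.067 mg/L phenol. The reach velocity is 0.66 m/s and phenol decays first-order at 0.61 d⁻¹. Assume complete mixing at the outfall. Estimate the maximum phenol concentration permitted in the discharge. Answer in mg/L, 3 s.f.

8.09 µg/L = 0.00809 mg/L.
Travel time to the compliance point: t = 9100/0.66 = 1.379e+04 s = 0.1596 d; decay factor exp(−0.61·0.1596) = 0.9072.
So the concentration just after mixing may be at most 0.067/0.9072 = 0.07385 mg/L.
Mass balance: 0.07385·58.1 = 1.5·Cₑ + 56.6·0.00809.
Cₑ = (4.291 − 0.4579) / 1.5 = 2.555 mg/L.

2.56 mg/L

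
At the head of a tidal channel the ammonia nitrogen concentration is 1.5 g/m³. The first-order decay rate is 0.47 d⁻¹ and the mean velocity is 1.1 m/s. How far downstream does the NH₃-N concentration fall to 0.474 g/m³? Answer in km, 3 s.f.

233 km

From C = C₀·e^(−kt), t = ln(C₀/C)/k = ln(1.5/0.474)/0.47 = 1.152/0.47 = 2.451 d.
Distance = v·t = 1.1 m/s × 2.118e+05 s = 2.33e+05 m = 233 km.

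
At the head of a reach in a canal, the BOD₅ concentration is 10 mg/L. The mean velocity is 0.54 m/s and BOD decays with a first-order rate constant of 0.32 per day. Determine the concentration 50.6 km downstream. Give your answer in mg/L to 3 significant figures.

Travel time t = 50.6 km / 0.54 m/s = 5.06e+04/0.54 = 9.37e+04 s = 1.085 d.
First-order decay: C = 10·exp(−0.32·1.085) = 10·0.7068 = 7.068 mg/L.

7.07 mg/L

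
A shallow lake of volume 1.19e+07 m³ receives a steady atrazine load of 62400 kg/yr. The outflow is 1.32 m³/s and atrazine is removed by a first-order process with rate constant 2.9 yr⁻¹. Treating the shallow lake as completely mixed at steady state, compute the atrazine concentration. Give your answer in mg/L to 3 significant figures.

Outflow Q = 1.32 m³/s × 3.156e+07 s/yr = 4.166e+07 m³/yr.
Steady-state CSTR mass balance: W = Q·C + k·V·C, so C = W/(Q + kV).
Q + kV = 4.166e+07 + 2.9·1.19e+07 = 7.617e+07 m³/yr.
C = 62400/7.617e+07 = 0.0008193 kg/m³ = 0.8193 mg/L.

0.819 mg/L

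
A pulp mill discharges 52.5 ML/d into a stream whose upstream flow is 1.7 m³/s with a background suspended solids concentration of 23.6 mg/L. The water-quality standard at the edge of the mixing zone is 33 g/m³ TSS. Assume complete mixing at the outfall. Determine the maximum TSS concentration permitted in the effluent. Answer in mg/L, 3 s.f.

59.3 mg/L

52.5 ML/d = 0.6076 m³/s.
Mass balance: 33·2.308 = 0.6076·Cₑ + 1.7·23.6.
Cₑ = (76.15 − 40.12) / 0.6076 = 59.3 mg/L.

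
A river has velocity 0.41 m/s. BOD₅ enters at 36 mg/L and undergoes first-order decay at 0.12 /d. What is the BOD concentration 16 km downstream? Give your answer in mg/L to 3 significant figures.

34.1 mg/L

Travel time t = 16 km / 0.41 m/s = 1.6e+04/0.41 = 3.902e+04 s = 0.4517 d.
First-order decay: C = 36·exp(−0.12·0.4517) = 36·0.9472 = 34.1 mg/L.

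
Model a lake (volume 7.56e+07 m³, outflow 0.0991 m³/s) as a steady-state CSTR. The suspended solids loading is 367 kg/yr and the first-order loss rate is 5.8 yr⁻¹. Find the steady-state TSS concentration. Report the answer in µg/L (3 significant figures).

0.831 µg/L

Outflow Q = 0.0991 m³/s × 3.156e+07 s/yr = 3.127e+06 m³/yr.
Steady-state CSTR mass balance: W = Q·C + k·V·C, so C = W/(Q + kV).
Q + kV = 3.127e+06 + 5.8·7.56e+07 = 4.416e+08 m³/yr.
C = 367/4.416e+08 = 8.311e-07 kg/m³ = 0.0008311 mg/L = 0.8311 µg/L.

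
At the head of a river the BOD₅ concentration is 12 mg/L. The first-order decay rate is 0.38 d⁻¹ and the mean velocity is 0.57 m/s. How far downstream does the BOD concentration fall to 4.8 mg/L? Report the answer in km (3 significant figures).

From C = C₀·e^(−kt), t = ln(C₀/C)/k = ln(12/4.8)/0.38 = 0.9163/0.38 = 2.411 d.
Distance = v·t = 0.57 m/s × 2.083e+05 s = 1.188e+05 m = 118.8 km.

119 km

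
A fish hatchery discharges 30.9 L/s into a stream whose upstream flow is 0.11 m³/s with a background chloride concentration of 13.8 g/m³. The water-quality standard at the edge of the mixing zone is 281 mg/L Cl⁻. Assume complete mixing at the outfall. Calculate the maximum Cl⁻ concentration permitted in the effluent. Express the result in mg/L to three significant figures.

1230 mg/L

30.9 L/s = 0.0309 m³/s.
Mass balance: 281·0.1409 = 0.0309·Cₑ + 0.11·13.8.
Cₑ = (39.59 − 1.518) / 0.0309 = 1232 mg/L.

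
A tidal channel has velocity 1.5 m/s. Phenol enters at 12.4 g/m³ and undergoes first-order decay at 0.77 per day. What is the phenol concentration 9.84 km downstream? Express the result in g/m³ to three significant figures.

Travel time t = 9.84 km / 1.5 m/s = 9840/1.5 = 6560 s = 0.07593 d.
First-order decay: C = 12.4·exp(−0.77·0.07593) = 12.4·0.9432 = 11.7 g/m³.

11.7 g/m³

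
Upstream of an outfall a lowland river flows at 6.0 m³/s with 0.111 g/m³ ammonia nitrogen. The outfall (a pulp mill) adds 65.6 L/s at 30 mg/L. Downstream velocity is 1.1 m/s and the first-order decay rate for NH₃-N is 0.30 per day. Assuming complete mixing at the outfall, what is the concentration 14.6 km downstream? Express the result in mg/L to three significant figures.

65.6 L/s = 0.0656 m³/s.
After complete mixing, C₀ = (0.0656·30 + 6·0.111) / 6.066 = 0.4343 mg/L.
Travel time t = 1.46e+04 m / 1.1 m/s = 1.327e+04 s = 0.1536 d.
C = 0.4343·exp(−0.30·0.1536) = 0.4343·0.955 = 0.4147 mg/L.

0.415 mg/L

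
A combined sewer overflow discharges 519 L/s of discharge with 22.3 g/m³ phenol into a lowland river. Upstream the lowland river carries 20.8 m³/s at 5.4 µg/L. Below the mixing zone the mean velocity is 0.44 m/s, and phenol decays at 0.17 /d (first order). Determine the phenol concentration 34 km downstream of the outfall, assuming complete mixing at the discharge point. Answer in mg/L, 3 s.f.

0.471 mg/L

519 L/s = 0.519 m³/s.
5.4 µg/L = 0.0054 mg/L.
After complete mixing, C₀ = (0.519·22.3 + 20.8·0.0054) / 21.32 = 0.5482 mg/L.
Travel time t = 3.4e+04 m / 0.44 m/s = 7.727e+04 s = 0.8944 d.
C = 0.5482·exp(−0.17·0.8944) = 0.5482·0.859 = 0.4708 mg/L.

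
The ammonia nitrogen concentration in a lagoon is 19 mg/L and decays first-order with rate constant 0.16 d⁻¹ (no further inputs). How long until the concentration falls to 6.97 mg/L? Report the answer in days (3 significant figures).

t = ln(C₀/C)/k = ln(19/6.97)/0.16 = 1.003/0.16 = 6.268 d.

6.27 d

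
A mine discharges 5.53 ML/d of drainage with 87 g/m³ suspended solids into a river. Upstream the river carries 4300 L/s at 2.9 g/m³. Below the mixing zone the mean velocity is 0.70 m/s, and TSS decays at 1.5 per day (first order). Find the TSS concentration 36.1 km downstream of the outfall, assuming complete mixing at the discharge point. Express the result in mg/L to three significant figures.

1.69 mg/L

5.53 ML/d = 0.064 m³/s.
4300 L/s = 4.3 m³/s.
After complete mixing, C₀ = (0.064·87 + 4.3·2.9) / 4.364 = 4.133 mg/L.
Travel time t = 3.61e+04 m / 0.70 m/s = 5.157e+04 s = 0.5969 d.
C = 4.133·exp(−1.5·0.5969) = 4.133·0.4085 = 1.688 mg/L.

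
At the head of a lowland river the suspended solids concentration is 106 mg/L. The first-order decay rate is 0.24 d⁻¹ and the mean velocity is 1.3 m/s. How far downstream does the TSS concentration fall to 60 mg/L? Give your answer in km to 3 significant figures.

From C = C₀·e^(−kt), t = ln(C₀/C)/k = ln(106/60)/0.24 = 0.5691/0.24 = 2.371 d.
Distance = v·t = 1.3 m/s × 2.049e+05 s = 2.663e+05 m = 266.3 km.

266 km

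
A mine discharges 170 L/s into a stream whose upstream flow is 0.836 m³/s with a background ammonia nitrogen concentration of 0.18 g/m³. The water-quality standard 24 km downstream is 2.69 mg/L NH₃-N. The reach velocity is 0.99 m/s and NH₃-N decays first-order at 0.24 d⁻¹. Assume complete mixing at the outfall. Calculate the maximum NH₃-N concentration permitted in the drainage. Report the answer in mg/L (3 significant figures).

16.1 mg/L

170 L/s = 0.17 m³/s.
Travel time to the compliance point: t = 2.4e+04/0.99 = 2.424e+04 s = 0.2806 d; decay factor exp(−0.24·0.2806) = 0.9349.
So the concentration just after mixing may be at most 2.69/0.9349 = 2.877 mg/L.
Mass balance: 2.877·1.006 = 0.17·Cₑ + 0.836·0.18.
Cₑ = (2.895 − 0.1505) / 0.17 = 16.14 mg/L.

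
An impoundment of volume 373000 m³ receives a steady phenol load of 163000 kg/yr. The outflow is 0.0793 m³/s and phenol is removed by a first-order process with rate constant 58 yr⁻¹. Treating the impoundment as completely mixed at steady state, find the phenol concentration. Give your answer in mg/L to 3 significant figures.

6.75 mg/L

Outflow Q = 0.0793 m³/s × 3.156e+07 s/yr = 2.503e+06 m³/yr.
Steady-state CSTR mass balance: W = Q·C + k·V·C, so C = W/(Q + kV).
Q + kV = 2.503e+06 + 58·373000 = 2.414e+07 m³/yr.
C = 163000/2.414e+07 = 0.006753 kg/m³ = 6.753 mg/L.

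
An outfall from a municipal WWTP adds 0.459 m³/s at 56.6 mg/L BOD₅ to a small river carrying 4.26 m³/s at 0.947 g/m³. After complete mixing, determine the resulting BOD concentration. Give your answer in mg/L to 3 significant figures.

Flow-weighted mixing gives C = (0.459·56.6 + 4.26·0.947) / (0.459 + 4.26) = 30.01/4.719 = 6.36 mg/L.

6.36 mg/L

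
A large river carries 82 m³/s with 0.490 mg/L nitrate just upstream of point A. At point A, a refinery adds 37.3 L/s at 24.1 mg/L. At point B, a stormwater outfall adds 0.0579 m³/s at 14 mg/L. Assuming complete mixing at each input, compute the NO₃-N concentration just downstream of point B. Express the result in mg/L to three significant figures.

0.510 mg/L

37.3 L/s = 0.0373 m³/s.
After input A: C = (82·0.49 + 0.0373·24.1) / 82.04 = 0.5007 mg/L.
After input B: C = (82.04·0.5007 + 0.0579·14) / 82.1 = 0.5103 mg/L.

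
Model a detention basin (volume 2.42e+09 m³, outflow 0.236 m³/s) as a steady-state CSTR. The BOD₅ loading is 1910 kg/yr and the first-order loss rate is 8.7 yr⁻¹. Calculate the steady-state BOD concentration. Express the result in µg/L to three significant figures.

Outflow Q = 0.236 m³/s × 3.156e+07 s/yr = 7.448e+06 m³/yr.
Steady-state CSTR mass balance: W = Q·C + k·V·C, so C = W/(Q + kV).
Q + kV = 7.448e+06 + 8.7·2.42e+09 = 2.106e+10 m³/yr.
C = 1910/2.106e+10 = 9.069e-08 kg/m³ = 9.069e-05 mg/L = 0.09069 µg/L.

0.0907 µg/L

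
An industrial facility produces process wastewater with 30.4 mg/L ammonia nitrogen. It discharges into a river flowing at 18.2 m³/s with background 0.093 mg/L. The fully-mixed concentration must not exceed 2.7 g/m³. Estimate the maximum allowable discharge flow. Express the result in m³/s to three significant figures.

1.71 m³/s

Mass balance at complete mixing: C_std·(Q_w + Q_r) = Q_w·C_e + Q_r·C_b.
Rearranging, Q_w = Q_r·(C_std − C_b)/(C_e − C_std) = 18.2·(2.7 − 0.093) / (30.4 − 2.7) = 1.713 m³/s.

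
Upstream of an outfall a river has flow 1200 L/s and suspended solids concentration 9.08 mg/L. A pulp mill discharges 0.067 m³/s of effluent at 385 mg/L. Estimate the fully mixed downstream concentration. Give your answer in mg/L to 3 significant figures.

29.0 mg/L

1200 L/s = 1.2 m³/s.
By mass balance at complete mixing, C = (0.067·385 + 1.2·9.08) / (0.067 + 1.2) = 36.69/1.267 = 28.96 mg/L.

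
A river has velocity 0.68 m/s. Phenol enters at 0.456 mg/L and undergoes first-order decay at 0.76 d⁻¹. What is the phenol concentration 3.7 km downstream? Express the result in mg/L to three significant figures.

0.435 mg/L

Travel time t = 3.7 km / 0.68 m/s = 3700/0.68 = 5441 s = 0.06298 d.
First-order decay: C = 0.456·exp(−0.76·0.06298) = 0.456·0.9533 = 0.4347 mg/L.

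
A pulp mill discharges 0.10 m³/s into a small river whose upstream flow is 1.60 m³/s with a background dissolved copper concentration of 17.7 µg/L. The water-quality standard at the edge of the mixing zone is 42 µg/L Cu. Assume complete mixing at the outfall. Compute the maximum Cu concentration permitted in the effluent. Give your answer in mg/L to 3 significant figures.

0.431 mg/L

17.7 µg/L = 0.0177 mg/L.
42 µg/L = 0.042 mg/L.
Mass balance: 0.042·1.7 = 0.1·Cₑ + 1.6·0.0177.
Cₑ = (0.0714 − 0.02832) / 0.1 = 0.4308 mg/L.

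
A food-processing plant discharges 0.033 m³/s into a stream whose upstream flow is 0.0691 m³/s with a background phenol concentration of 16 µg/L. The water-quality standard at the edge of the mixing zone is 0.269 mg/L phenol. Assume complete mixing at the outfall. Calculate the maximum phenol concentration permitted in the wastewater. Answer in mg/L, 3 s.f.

16 µg/L = 0.016 mg/L.
Mass balance: 0.269·0.1021 = 0.033·Cₑ + 0.0691·0.016.
Cₑ = (0.02746 − 0.001106) / 0.033 = 0.7988 mg/L.

0.799 mg/L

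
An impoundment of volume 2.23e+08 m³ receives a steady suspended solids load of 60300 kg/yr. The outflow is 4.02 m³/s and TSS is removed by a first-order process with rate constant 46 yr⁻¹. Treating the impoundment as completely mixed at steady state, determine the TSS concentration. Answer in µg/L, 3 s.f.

Outflow Q = 4.02 m³/s × 3.156e+07 s/yr = 1.269e+08 m³/yr.
Steady-state CSTR mass balance: W = Q·C + k·V·C, so C = W/(Q + kV).
Q + kV = 1.269e+08 + 46·2.23e+08 = 1.038e+10 m³/yr.
C = 60300/1.038e+10 = 5.807e-06 kg/m³ = 0.005807 mg/L = 5.807 µg/L.

5.81 µg/L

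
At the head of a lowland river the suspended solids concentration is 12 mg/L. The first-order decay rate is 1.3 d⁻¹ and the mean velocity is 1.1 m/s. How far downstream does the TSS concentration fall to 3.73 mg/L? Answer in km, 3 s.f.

From C = C₀·e^(−kt), t = ln(C₀/C)/k = ln(12/3.73)/1.3 = 1.168/1.3 = 0.8988 d.
Distance = v·t = 1.1 m/s × 7.766e+04 s = 8.543e+04 m = 85.43 km.

85.4 km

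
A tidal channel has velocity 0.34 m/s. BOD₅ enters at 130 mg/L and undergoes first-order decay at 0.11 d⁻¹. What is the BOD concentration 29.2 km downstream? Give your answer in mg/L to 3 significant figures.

117 mg/L

Travel time t = 29.2 km / 0.34 m/s = 2.92e+04/0.34 = 8.588e+04 s = 0.994 d.
First-order decay: C = 130·exp(−0.11·0.994) = 130·0.8964 = 116.5 mg/L.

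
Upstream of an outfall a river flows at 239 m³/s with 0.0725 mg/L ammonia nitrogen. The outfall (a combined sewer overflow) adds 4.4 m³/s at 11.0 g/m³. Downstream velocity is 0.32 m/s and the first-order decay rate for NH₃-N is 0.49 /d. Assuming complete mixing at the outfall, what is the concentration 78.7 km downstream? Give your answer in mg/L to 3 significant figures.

After complete mixing, C₀ = (4.4·11 + 239·0.0725) / 243.4 = 0.27 mg/L.
Travel time t = 7.87e+04 m / 0.32 m/s = 2.459e+05 s = 2.846 d.
C = 0.27·exp(−0.49·2.846) = 0.27·0.2479 = 0.06694 mg/L.

0.0669 mg/L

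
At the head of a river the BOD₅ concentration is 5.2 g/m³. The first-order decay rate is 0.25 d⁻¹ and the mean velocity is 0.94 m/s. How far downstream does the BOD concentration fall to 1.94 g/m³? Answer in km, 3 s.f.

320 km

From C = C₀·e^(−kt), t = ln(C₀/C)/k = ln(5.2/1.94)/0.25 = 0.986/0.25 = 3.944 d.
Distance = v·t = 0.94 m/s × 3.408e+05 s = 3.203e+05 m = 320.3 km.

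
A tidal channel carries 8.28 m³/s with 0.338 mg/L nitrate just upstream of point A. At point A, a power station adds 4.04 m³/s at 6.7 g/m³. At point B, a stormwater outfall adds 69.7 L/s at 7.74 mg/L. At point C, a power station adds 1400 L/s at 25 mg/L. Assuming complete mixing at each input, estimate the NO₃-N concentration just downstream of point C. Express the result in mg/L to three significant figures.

4.74 mg/L

After input A: C = (8.28·0.338 + 4.04·6.7) / 12.32 = 2.424 mg/L.
69.7 L/s = 0.0697 m³/s.
After input B: C = (12.32·2.424 + 0.0697·7.74) / 12.39 = 2.454 mg/L.
1400 L/s = 1.4 m³/s.
After input C: C = (12.39·2.454 + 1.4·25) / 13.79 = 4.743 mg/L.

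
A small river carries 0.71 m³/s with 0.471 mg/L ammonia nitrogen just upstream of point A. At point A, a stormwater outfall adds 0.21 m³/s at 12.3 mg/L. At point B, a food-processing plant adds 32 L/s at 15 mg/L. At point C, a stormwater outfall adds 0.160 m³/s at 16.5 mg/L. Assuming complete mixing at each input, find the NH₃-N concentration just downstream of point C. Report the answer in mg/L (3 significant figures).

5.43 mg/L

After input A: C = (0.71·0.471 + 0.21·12.3) / 0.92 = 3.171 mg/L.
32 L/s = 0.032 m³/s.
After input B: C = (0.92·3.171 + 0.032·15) / 0.952 = 3.569 mg/L.
After input C: C = (0.952·3.569 + 0.16·16.5) / 1.112 = 5.429 mg/L.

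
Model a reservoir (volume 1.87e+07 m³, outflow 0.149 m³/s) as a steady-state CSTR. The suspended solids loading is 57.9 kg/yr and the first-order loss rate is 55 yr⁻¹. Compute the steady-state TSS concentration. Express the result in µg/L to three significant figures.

Outflow Q = 0.149 m³/s × 3.156e+07 s/yr = 4.702e+06 m³/yr.
Steady-state CSTR mass balance: W = Q·C + k·V·C, so C = W/(Q + kV).
Q + kV = 4.702e+06 + 55·1.87e+07 = 1.033e+09 m³/yr.
C = 57.9/1.033e+09 = 5.604e-08 kg/m³ = 5.604e-05 mg/L = 0.05604 µg/L.

0.0560 µg/L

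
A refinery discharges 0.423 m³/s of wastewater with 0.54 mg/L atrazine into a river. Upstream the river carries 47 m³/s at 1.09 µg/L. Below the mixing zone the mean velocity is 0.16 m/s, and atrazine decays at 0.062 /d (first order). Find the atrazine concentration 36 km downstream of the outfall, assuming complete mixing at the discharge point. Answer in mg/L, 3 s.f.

1.09 µg/L = 0.00109 mg/L.
After complete mixing, C₀ = (0.423·0.54 + 47·0.00109) / 47.42 = 0.005897 mg/L.
Travel time t = 3.6e+04 m / 0.16 m/s = 2.25e+05 s = 2.604 d.
C = 0.005897·exp(−0.062·2.604) = 0.005897·0.8509 = 0.005018 mg/L.

0.00502 mg/L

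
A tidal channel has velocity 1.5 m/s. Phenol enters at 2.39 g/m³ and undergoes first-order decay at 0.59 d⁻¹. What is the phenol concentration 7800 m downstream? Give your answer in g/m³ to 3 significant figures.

2.31 g/m³

Travel time t = 7800 m / 1.5 m/s = 7800/1.5 = 5200 s = 0.06019 d.
First-order decay: C = 2.39·exp(−0.59·0.06019) = 2.39·0.9651 = 2.307 g/m³.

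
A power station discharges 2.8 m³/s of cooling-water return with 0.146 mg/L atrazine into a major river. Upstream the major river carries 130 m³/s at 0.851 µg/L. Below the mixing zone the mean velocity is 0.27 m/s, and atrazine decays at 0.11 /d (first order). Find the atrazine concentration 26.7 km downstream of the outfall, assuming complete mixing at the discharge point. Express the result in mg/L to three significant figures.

0.00345 mg/L

0.851 µg/L = 0.000851 mg/L.
After complete mixing, C₀ = (2.8·0.146 + 130·0.000851) / 132.8 = 0.003911 mg/L.
Travel time t = 2.67e+04 m / 0.27 m/s = 9.889e+04 s = 1.145 d.
C = 0.003911·exp(−0.11·1.145) = 0.003911·0.8817 = 0.003449 mg/L.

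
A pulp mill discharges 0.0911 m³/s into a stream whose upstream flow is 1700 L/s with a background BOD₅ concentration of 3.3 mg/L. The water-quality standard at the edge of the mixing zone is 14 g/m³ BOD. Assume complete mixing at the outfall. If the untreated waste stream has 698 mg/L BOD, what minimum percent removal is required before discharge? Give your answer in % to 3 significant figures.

1700 L/s = 1.7 m³/s.
Mass balance: 14·1.791 = 0.0911·Cₑ + 1.7·3.3.
Cₑ = (25.08 − 5.61) / 0.0911 = 213.7 mg/L.
Required removal = 1 − 213.7/698 = 69.39 %.

69.4 %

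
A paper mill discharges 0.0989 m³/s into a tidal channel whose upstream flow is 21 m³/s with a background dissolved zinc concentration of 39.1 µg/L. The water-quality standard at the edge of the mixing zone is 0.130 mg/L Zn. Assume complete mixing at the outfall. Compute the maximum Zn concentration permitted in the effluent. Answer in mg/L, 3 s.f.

39.1 µg/L = 0.0391 mg/L.
Mass balance: 0.13·21.1 = 0.0989·Cₑ + 21·0.0391.
Cₑ = (2.743 − 0.8211) / 0.0989 = 19.43 mg/L.

19.4 mg/L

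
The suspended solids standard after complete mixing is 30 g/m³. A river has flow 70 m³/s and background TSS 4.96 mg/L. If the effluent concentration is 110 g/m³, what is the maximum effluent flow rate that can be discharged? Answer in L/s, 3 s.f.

Mass balance at complete mixing: C_std·(Q_w + Q_r) = Q_w·C_e + Q_r·C_b.
Rearranging, Q_w = Q_r·(C_std − C_b)/(C_e − C_std) = 70·(30 − 4.96) / (110 − 30) = 21.91 m³/s.
= 2.191e+04 L/s.

21900 L/s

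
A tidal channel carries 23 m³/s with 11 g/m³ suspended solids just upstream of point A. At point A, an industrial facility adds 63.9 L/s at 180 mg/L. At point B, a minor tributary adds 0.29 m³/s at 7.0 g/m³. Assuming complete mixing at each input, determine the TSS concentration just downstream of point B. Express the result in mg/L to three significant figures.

63.9 L/s = 0.0639 m³/s.
After input A: C = (23·11 + 0.0639·180) / 23.06 = 11.47 mg/L.
After input B: C = (23.06·11.47 + 0.29·7) / 23.35 = 11.41 mg/L.

11.4 mg/L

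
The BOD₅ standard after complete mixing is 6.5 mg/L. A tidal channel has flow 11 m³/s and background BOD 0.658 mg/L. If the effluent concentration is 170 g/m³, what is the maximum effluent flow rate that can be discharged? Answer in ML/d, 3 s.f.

Mass balance at complete mixing: C_std·(Q_w + Q_r) = Q_w·C_e + Q_r·C_b.
Rearranging, Q_w = Q_r·(C_std − C_b)/(C_e − C_std) = 11·(6.5 − 0.658) / (170 − 6.5) = 0.393 m³/s.
= 33.96 ML/d.

34.0 ML/d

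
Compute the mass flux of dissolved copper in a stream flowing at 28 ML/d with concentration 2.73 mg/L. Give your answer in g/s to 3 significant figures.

0.885 g/s

28 ML/d = 0.3241 m³/s.
Mass flux = Q·C = 0.3241 m³/s × 2.73 g/m³ = 0.8847 g/s.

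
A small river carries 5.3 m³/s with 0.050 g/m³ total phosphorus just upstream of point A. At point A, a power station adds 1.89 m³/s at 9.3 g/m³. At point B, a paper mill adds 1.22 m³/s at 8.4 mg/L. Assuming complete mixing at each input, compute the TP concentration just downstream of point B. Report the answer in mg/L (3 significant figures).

3.34 mg/L

After input A: C = (5.3·0.05 + 1.89·9.3) / 7.19 = 2.482 mg/L.
After input B: C = (7.19·2.482 + 1.22·8.4) / 8.41 = 3.34 mg/L.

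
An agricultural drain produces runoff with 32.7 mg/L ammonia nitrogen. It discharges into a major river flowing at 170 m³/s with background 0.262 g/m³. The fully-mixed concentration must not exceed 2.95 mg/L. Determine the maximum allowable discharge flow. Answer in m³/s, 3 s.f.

Mass balance at complete mixing: C_std·(Q_w + Q_r) = Q_w·C_e + Q_r·C_b.
Rearranging, Q_w = Q_r·(C_std − C_b)/(C_e − C_std) = 170·(2.95 − 0.262) / (32.7 − 2.95) = 15.36 m³/s.

15.4 m³/s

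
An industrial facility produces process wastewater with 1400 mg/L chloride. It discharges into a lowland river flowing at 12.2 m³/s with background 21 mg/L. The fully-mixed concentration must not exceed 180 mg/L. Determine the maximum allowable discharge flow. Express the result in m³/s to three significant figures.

1.59 m³/s

Mass balance at complete mixing: C_std·(Q_w + Q_r) = Q_w·C_e + Q_r·C_b.
Rearranging, Q_w = Q_r·(C_std − C_b)/(C_e − C_std) = 12.2·(180 − 21) / (1400 − 180) = 1.59 m³/s.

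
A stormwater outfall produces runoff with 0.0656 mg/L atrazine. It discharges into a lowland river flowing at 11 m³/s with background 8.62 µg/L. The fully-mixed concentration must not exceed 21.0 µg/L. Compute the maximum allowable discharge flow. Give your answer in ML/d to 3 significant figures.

264 ML/d

8.62 µg/L = 0.00862 mg/L.
21.0 µg/L = 0.021 mg/L.
Mass balance at complete mixing: C_std·(Q_w + Q_r) = Q_w·C_e + Q_r·C_b.
Rearranging, Q_w = Q_r·(C_std − C_b)/(C_e − C_std) = 11·(0.021 − 0.00862) / (0.0656 − 0.021) = 3.053 m³/s.
= 263.8 ML/d.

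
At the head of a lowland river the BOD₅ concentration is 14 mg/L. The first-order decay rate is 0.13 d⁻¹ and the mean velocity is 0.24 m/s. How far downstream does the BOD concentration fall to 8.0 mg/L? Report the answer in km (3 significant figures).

89.3 km

From C = C₀·e^(−kt), t = ln(C₀/C)/k = ln(14/8.0)/0.13 = 0.5596/0.13 = 4.305 d.
Distance = v·t = 0.24 m/s × 3.719e+05 s = 8.926e+04 m = 89.26 km.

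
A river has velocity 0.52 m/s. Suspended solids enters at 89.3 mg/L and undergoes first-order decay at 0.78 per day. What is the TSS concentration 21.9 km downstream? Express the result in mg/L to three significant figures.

61.1 mg/L

Travel time t = 21.9 km / 0.52 m/s = 2.19e+04/0.52 = 4.212e+04 s = 0.4874 d.
First-order decay: C = 89.3·exp(−0.78·0.4874) = 89.3·0.6837 = 61.06 mg/L.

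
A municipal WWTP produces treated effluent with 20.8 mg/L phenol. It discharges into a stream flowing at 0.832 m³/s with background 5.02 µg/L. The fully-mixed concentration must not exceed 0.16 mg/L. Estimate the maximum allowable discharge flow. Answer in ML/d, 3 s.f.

0.540 ML/d

5.02 µg/L = 0.00502 mg/L.
Mass balance at complete mixing: C_std·(Q_w + Q_r) = Q_w·C_e + Q_r·C_b.
Rearranging, Q_w = Q_r·(C_std − C_b)/(C_e − C_std) = 0.832·(0.16 − 0.00502) / (20.8 − 0.16) = 0.006247 m³/s.
= 0.5398 ML/d.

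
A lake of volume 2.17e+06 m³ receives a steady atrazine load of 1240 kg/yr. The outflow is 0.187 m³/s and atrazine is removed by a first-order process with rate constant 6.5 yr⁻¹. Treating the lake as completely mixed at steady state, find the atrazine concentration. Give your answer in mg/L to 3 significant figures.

Outflow Q = 0.187 m³/s × 3.156e+07 s/yr = 5.901e+06 m³/yr.
Steady-state CSTR mass balance: W = Q·C + k·V·C, so C = W/(Q + kV).
Q + kV = 5.901e+06 + 6.5·2.17e+06 = 2.001e+07 m³/yr.
C = 1240/2.001e+07 = 6.198e-05 kg/m³ = 0.06198 mg/L.

0.0620 mg/L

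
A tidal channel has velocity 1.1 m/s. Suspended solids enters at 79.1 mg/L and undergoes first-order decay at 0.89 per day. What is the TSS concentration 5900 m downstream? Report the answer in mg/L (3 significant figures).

74.8 mg/L

Travel time t = 5900 m / 1.1 m/s = 5900/1.1 = 5364 s = 0.06208 d.
First-order decay: C = 79.1·exp(−0.89·0.06208) = 79.1·0.9462 = 74.85 mg/L.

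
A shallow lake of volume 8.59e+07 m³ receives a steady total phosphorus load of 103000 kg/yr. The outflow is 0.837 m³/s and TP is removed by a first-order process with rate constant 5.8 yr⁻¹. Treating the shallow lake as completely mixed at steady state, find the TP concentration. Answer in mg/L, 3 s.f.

Outflow Q = 0.837 m³/s × 3.156e+07 s/yr = 2.641e+07 m³/yr.
Steady-state CSTR mass balance: W = Q·C + k·V·C, so C = W/(Q + kV).
Q + kV = 2.641e+07 + 5.8·8.59e+07 = 5.246e+08 m³/yr.
C = 103000/5.246e+08 = 0.0001963 kg/m³ = 0.1963 mg/L.

0.196 mg/L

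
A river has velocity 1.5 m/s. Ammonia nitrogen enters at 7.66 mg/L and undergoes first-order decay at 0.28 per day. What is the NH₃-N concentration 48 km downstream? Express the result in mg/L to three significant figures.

Travel time t = 48 km / 1.5 m/s = 4.8e+04/1.5 = 3.2e+04 s = 0.3704 d.
First-order decay: C = 7.66·exp(−0.28·0.3704) = 7.66·0.9015 = 6.905 mg/L.

6.91 mg/L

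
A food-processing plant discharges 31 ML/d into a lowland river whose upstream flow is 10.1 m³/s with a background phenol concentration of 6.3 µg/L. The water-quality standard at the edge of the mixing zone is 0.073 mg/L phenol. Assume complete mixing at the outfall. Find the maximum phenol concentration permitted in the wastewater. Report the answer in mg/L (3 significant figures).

1.95 mg/L

31 ML/d = 0.3588 m³/s.
6.3 µg/L = 0.0063 mg/L.
Mass balance: 0.073·10.46 = 0.3588·Cₑ + 10.1·0.0063.
Cₑ = (0.7635 − 0.06363) / 0.3588 = 1.951 mg/L.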